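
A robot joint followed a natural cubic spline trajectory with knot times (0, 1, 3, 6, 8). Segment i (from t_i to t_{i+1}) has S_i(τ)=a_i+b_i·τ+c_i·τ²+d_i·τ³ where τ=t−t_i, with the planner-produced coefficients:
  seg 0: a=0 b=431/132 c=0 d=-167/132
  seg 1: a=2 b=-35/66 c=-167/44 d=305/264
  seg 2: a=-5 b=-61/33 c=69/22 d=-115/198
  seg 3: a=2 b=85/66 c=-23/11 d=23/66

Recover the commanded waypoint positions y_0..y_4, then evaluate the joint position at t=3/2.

y_0=0 y_1=2 y_2=-5 y_3=2 y_4=-1
S(3/2) = 655/704

y_0 = S_0(0) = a_0 = 0
y_1 = S_1(0) = a_1 = 2
y_2 = S_2(0) = a_2 = -5
y_3 = S_3(0) = a_3 = 2
y_4 = S_3(2) = -1
t_q=3/2 is in segment 1 (τ=1/2); S_1(τ)=655/704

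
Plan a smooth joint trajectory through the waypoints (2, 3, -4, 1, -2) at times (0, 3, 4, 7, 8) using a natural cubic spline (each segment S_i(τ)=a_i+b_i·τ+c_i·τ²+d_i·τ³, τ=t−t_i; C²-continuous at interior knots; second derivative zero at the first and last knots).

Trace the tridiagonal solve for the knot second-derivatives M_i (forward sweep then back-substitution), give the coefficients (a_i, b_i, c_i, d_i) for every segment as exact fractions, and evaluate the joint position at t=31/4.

  seg 0: a=2 b=401/108 c=0 d=-365/972
  seg 1: a=3 b=-347/54 c=-365/108 d=101/36
  seg 2: a=-4 b=-515/108 c=136/27 d=-937/972
  seg 3: a=1 b=-31/54 c=-131/36 d=131/108
S(31/4) = -2225/2304

Δ: Δ0=1/3, Δ1=-7, Δ2=5/3, Δ3=-3
row 1: diag=8, rhs=-44; c'=1/8, d'=-11/2
row 2: denom=8−1·1/8=63/8; d'=(52−1·-11/2)/(63/8)=460/63
row 3: denom=8−3·8/21=48/7; d'=(-28−3·460/63)/(48/7)=-131/18
back: M3=-131/18
back: M2=460/63−8/21·-131/18=272/27
back: M1=-11/2−1/8·272/27=-365/54
M: M0=0, M1=-365/54, M2=272/27, M3=-131/18, M4=0
seg 0: a=2, c=M0/2=0, d=(M1−M0)/(6·3)=-365/972, b=Δ0−h0·(2M0+M1)/6=401/108
seg 1: a=3, c=M1/2=-365/108, d=(M2−M1)/(6·1)=101/36, b=Δ1−h1·(2M1+M2)/6=-347/54
seg 2: a=-4, c=M2/2=136/27, d=(M3−M2)/(6·3)=-937/972, b=Δ2−h2·(2M2+M3)/6=-515/108
seg 3: a=1, c=M3/2=-131/36, d=(M4−M3)/(6·1)=131/108, b=Δ3−h3·(2M3+M4)/6=-31/54
t_q=31/4 → seg 3, τ=3/4; S=1+-31/54·τ+-131/36·τ²+131/108·τ³=-2225/2304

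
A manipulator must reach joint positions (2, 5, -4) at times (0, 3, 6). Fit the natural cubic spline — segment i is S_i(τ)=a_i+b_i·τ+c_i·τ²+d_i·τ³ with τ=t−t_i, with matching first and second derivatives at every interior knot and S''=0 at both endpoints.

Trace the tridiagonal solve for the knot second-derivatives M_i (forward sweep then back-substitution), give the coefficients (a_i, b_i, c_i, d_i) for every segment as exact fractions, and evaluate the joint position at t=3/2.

Δ: Δ0=1, Δ1=-3
row 1: diag=12, rhs=-24; c'=1/4, d'=-2
back: M1=-2
M: M0=0, M1=-2, M2=0
seg 0: a=2, c=M0/2=0, d=(M1−M0)/(6·3)=-1/9, b=Δ0−h0·(2M0+M1)/6=2
seg 1: a=5, c=M1/2=-1, d=(M2−M1)/(6·3)=1/9, b=Δ1−h1·(2M1+M2)/6=-1
t_q=3/2 → seg 0, τ=3/2; S=2+2·τ+0·τ²+-1/9·τ³=37/8

  seg 0: a=2 b=2 c=0 d=-1/9
  seg 1: a=5 b=-1 c=-1 d=1/9
S(3/2) = 37/8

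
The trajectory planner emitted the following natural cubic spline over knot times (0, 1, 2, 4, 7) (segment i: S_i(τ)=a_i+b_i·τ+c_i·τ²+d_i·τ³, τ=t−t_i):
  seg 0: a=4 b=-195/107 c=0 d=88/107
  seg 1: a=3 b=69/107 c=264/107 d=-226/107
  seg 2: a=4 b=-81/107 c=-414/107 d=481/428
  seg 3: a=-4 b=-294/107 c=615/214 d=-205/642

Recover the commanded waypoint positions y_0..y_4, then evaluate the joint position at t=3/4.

y_0 = S_0(0) = a_0 = 4
y_1 = S_1(0) = a_1 = 3
y_2 = S_2(0) = a_2 = 4
y_3 = S_3(0) = a_3 = -4
y_4 = S_3(3) = 5
t_q=3/4 is in segment 0 (τ=3/4); S_0(τ)=2551/856

y_0=4 y_1=3 y_2=4 y_3=-4 y_4=5
S(3/4) = 2551/856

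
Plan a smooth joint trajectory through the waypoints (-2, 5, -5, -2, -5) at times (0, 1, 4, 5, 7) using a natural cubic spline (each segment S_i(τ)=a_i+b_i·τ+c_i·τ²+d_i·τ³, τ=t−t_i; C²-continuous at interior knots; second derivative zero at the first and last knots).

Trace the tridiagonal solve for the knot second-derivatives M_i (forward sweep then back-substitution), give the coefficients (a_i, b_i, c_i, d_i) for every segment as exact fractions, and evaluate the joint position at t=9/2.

Δ: Δ0=7, Δ1=-10/3, Δ2=3, Δ3=-3/2
row 1: diag=8, rhs=-62; c'=3/8, d'=-31/4
row 2: denom=8−3·3/8=55/8; d'=(38−3·-31/4)/(55/8)=98/11
row 3: denom=6−1·8/55=322/55; d'=(-27−1·98/11)/(322/55)=-1975/322
back: M3=-1975/322
back: M2=98/11−8/55·-1975/322=1578/161
back: M1=-31/4−3/8·1578/161=-3679/322
M: M0=0, M1=-3679/322, M2=1578/161, M3=-1975/322, M4=0
seg 0: a=-2, c=M0/2=0, d=(M1−M0)/(6·1)=-3679/1932, b=Δ0−h0·(2M0+M1)/6=17203/1932
seg 1: a=5, c=M1/2=-3679/644, d=(M2−M1)/(6·3)=6835/5796, b=Δ1−h1·(2M1+M2)/6=3083/966
seg 2: a=-5, c=M2/2=789/161, d=(M3−M2)/(6·1)=-733/276, b=Δ2−h2·(2M2+M3)/6=1459/1932
seg 3: a=-2, c=M3/2=-1975/644, d=(M4−M3)/(6·2)=1975/3864, b=Δ3−h3·(2M3+M4)/6=2501/966
t_q=9/2 → seg 2, τ=1/2; S=-5+1459/1932·τ+789/161·τ²+-733/276·τ³=-19213/5152

  seg 0: a=-2 b=17203/1932 c=0 d=-3679/1932
  seg 1: a=5 b=3083/966 c=-3679/644 d=6835/5796
  seg 2: a=-5 b=1459/1932 c=789/161 d=-733/276
  seg 3: a=-2 b=2501/966 c=-1975/644 d=1975/3864
S(9/2) = -19213/5152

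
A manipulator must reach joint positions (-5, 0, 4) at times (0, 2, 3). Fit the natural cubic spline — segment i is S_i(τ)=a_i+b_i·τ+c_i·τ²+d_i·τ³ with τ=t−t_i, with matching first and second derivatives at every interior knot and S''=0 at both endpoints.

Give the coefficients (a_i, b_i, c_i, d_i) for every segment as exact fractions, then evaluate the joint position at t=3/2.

  seg 0: a=-5 b=2 c=0 d=1/8
  seg 1: a=0 b=7/2 c=3/4 d=-1/4
S(3/2) = -101/64

Δ: Δ0=5/2, Δ1=4
row 1: diag=6, rhs=9; c'=1/6, d'=3/2
back: M1=3/2
M: M0=0, M1=3/2, M2=0
seg 0: a=-5, c=M0/2=0, d=(M1−M0)/(6·2)=1/8, b=Δ0−h0·(2M0+M1)/6=2
seg 1: a=0, c=M1/2=3/4, d=(M2−M1)/(6·1)=-1/4, b=Δ1−h1·(2M1+M2)/6=7/2
t_q=3/2 → seg 0, τ=3/2; S=-5+2·τ+0·τ²+1/8·τ³=-101/64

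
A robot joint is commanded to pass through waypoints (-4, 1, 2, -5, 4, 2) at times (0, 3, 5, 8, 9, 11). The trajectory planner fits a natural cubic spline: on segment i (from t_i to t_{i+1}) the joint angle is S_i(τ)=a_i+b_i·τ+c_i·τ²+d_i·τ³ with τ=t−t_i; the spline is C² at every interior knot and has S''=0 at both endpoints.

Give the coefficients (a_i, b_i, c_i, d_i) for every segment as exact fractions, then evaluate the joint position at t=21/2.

Δ: Δ0=5/3, Δ1=1/2, Δ2=-7/3, Δ3=9, Δ4=-1
row 1: diag=10, rhs=-7; c'=1/5, d'=-7/10
row 2: denom=10−2·1/5=48/5; d'=(-17−2·-7/10)/(48/5)=-13/8
row 3: denom=8−3·5/16=113/16; d'=(68−3·-13/8)/(113/16)=1166/113
row 4: denom=6−1·16/113=662/113; d'=(-60−1·1166/113)/(662/113)=-3973/331
back: M4=-3973/331
back: M3=1166/113−16/113·-3973/331=3978/331
back: M2=-13/8−5/16·3978/331=-1781/331
back: M1=-7/10−1/5·-1781/331=249/662
M: M0=0, M1=249/662, M2=-1781/331, M3=3978/331, M4=-3973/331, M5=0
seg 0: a=-4, c=M0/2=0, d=(M1−M0)/(6·3)=83/3972, b=Δ0−h0·(2M0+M1)/6=5873/3972
seg 1: a=1, c=M1/2=249/1324, d=(M2−M1)/(6·2)=-3811/7944, b=Δ1−h1·(2M1+M2)/6=4057/1986
seg 2: a=2, c=M2/2=-1781/662, d=(M3−M2)/(6·3)=5759/5958, b=Δ2−h2·(2M2+M3)/6=-2941/993
seg 3: a=-5, c=M3/2=1989/331, d=(M4−M3)/(6·1)=-7951/1986, b=Δ3−h3·(2M3+M4)/6=13891/1986
seg 4: a=4, c=M4/2=-3973/662, d=(M5−M4)/(6·2)=3973/3972, b=Δ4−h4·(2M4+M5)/6=6953/993
t_q=21/2 → seg 4, τ=3/2; S=4+6953/993·τ+-3973/662·τ²+3973/3972·τ³=46345/10592

  seg 0: a=-4 b=5873/3972 c=0 d=83/3972
  seg 1: a=1 b=4057/1986 c=249/1324 d=-3811/7944
  seg 2: a=2 b=-2941/993 c=-1781/662 d=5759/5958
  seg 3: a=-5 b=13891/1986 c=1989/331 d=-7951/1986
  seg 4: a=4 b=6953/993 c=-3973/662 d=3973/3972
S(21/2) = 46345/10592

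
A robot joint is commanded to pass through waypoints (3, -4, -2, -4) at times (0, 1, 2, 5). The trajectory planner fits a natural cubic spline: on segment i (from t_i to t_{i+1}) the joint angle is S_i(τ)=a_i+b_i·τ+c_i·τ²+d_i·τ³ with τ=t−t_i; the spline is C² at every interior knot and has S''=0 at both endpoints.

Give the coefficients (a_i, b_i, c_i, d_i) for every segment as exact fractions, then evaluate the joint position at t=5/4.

  seg 0: a=3 b=-875/93 c=0 d=224/93
  seg 1: a=-4 b=-203/93 c=224/31 d=-283/93
  seg 2: a=-2 b=292/93 c=-59/31 d=59/279
S(5/4) = -8217/1984

Δ: Δ0=-7, Δ1=2, Δ2=-2/3
row 1: diag=4, rhs=54; c'=1/4, d'=27/2
row 2: denom=8−1·1/4=31/4; d'=(-16−1·27/2)/(31/4)=-118/31
back: M2=-118/31
back: M1=27/2−1/4·-118/31=448/31
M: M0=0, M1=448/31, M2=-118/31, M3=0
seg 0: a=3, c=M0/2=0, d=(M1−M0)/(6·1)=224/93, b=Δ0−h0·(2M0+M1)/6=-875/93
seg 1: a=-4, c=M1/2=224/31, d=(M2−M1)/(6·1)=-283/93, b=Δ1−h1·(2M1+M2)/6=-203/93
seg 2: a=-2, c=M2/2=-59/31, d=(M3−M2)/(6·3)=59/279, b=Δ2−h2·(2M2+M3)/6=292/93
t_q=5/4 → seg 1, τ=1/4; S=-4+-203/93·τ+224/31·τ²+-283/93·τ³=-8217/1984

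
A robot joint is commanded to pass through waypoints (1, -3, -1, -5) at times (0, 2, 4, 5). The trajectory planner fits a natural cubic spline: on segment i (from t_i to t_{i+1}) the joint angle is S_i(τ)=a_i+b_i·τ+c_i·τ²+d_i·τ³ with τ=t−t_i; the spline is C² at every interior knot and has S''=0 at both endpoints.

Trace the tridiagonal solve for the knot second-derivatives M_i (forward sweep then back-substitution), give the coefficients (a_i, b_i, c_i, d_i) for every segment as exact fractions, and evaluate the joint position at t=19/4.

Δ: Δ0=-2, Δ1=1, Δ2=-4
row 1: diag=8, rhs=18; c'=1/4, d'=9/4
row 2: denom=6−2·1/4=11/2; d'=(-30−2·9/4)/(11/2)=-69/11
back: M2=-69/11
back: M1=9/4−1/4·-69/11=42/11
M: M0=0, M1=42/11, M2=-69/11, M3=0
seg 0: a=1, c=M0/2=0, d=(M1−M0)/(6·2)=7/22, b=Δ0−h0·(2M0+M1)/6=-36/11
seg 1: a=-3, c=M1/2=21/11, d=(M2−M1)/(6·2)=-37/44, b=Δ1−h1·(2M1+M2)/6=6/11
seg 2: a=-1, c=M2/2=-69/22, d=(M3−M2)/(6·1)=23/22, b=Δ2−h2·(2M2+M3)/6=-21/11
t_q=19/4 → seg 2, τ=3/4; S=-1+-21/11·τ+-69/22·τ²+23/22·τ³=-5287/1408

  seg 0: a=1 b=-36/11 c=0 d=7/22
  seg 1: a=-3 b=6/11 c=21/11 d=-37/44
  seg 2: a=-1 b=-21/11 c=-69/22 d=23/22
S(19/4) = -5287/1408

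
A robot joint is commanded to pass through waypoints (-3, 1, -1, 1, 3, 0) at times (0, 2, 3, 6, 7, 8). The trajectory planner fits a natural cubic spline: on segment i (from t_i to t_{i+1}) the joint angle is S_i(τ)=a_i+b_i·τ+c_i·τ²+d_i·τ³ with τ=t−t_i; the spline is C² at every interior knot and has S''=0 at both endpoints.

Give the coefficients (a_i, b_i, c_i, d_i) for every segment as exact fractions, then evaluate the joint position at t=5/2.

Δ: Δ0=2, Δ1=-2, Δ2=2/3, Δ3=2, Δ4=-3
row 1: diag=6, rhs=-24; c'=1/6, d'=-4
row 2: denom=8−1·1/6=47/6; d'=(16−1·-4)/(47/6)=120/47
row 3: denom=8−3·18/47=322/47; d'=(8−3·120/47)/(322/47)=8/161
row 4: denom=4−1·47/322=1241/322; d'=(-30−1·8/161)/(1241/322)=-9676/1241
back: M4=-9676/1241
back: M3=8/161−47/322·-9676/1241=1474/1241
back: M2=120/47−18/47·1474/1241=2604/1241
back: M1=-4−1/6·2604/1241=-5398/1241
M: M0=0, M1=-5398/1241, M2=2604/1241, M3=1474/1241, M4=-9676/1241, M5=0
seg 0: a=-3, c=M0/2=0, d=(M1−M0)/(6·2)=-2699/7446, b=Δ0−h0·(2M0+M1)/6=12844/3723
seg 1: a=1, c=M1/2=-2699/1241, d=(M2−M1)/(6·1)=4001/3723, b=Δ1−h1·(2M1+M2)/6=-3350/3723
seg 2: a=-1, c=M2/2=1302/1241, d=(M3−M2)/(6·3)=-565/11169, b=Δ2−h2·(2M2+M3)/6=-7541/3723
seg 3: a=1, c=M3/2=737/1241, d=(M4−M3)/(6·1)=-5575/3723, b=Δ3−h3·(2M3+M4)/6=10810/3723
seg 4: a=3, c=M4/2=-4838/1241, d=(M5−M4)/(6·1)=4838/3723, b=Δ4−h4·(2M4+M5)/6=-1493/3723
t_q=5/2 → seg 1, τ=1/2; S=1+-3350/3723·τ+-2699/1241·τ²+4001/3723·τ³=1397/9928

  seg 0: a=-3 b=12844/3723 c=0 d=-2699/7446
  seg 1: a=1 b=-3350/3723 c=-2699/1241 d=4001/3723
  seg 2: a=-1 b=-7541/3723 c=1302/1241 d=-565/11169
  seg 3: a=1 b=10810/3723 c=737/1241 d=-5575/3723
  seg 4: a=3 b=-1493/3723 c=-4838/1241 d=4838/3723
S(5/2) = 1397/9928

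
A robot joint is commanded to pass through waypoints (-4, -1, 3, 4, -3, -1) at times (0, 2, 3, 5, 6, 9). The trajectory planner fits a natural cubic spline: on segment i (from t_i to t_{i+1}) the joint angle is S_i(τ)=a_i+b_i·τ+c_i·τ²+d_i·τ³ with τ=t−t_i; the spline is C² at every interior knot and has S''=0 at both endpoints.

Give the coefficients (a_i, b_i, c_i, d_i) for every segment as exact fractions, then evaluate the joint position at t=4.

  seg 0: a=-4 b=5227/8718 c=0 d=3925/17436
  seg 1: a=-1 b=28777/8718 c=3925/2906 d=-2840/4359
  seg 2: a=3 b=35287/8718 c=-1755/2906 d=-10199/17436
  seg 3: a=4 b=-46967/8718 c=-5977/1453 d=21803/8718
  seg 4: a=-3 b=-26641/4359 c=9849/2906 d=-3283/8718
S(4) = 34051/5812

Δ: Δ0=3/2, Δ1=4, Δ2=1/2, Δ3=-7, Δ4=2/3
row 1: diag=6, rhs=15; c'=1/6, d'=5/2
row 2: denom=6−1·1/6=35/6; d'=(-21−1·5/2)/(35/6)=-141/35
row 3: denom=6−2·12/35=186/35; d'=(-45−2·-141/35)/(186/35)=-431/62
row 4: denom=8−1·35/186=1453/186; d'=(46−1·-431/62)/(1453/186)=9849/1453
back: M4=9849/1453
back: M3=-431/62−35/186·9849/1453=-11954/1453
back: M2=-141/35−12/35·-11954/1453=-1755/1453
back: M1=5/2−1/6·-1755/1453=3925/1453
M: M0=0, M1=3925/1453, M2=-1755/1453, M3=-11954/1453, M4=9849/1453, M5=0
seg 0: a=-4, c=M0/2=0, d=(M1−M0)/(6·2)=3925/17436, b=Δ0−h0·(2M0+M1)/6=5227/8718
seg 1: a=-1, c=M1/2=3925/2906, d=(M2−M1)/(6·1)=-2840/4359, b=Δ1−h1·(2M1+M2)/6=28777/8718
seg 2: a=3, c=M2/2=-1755/2906, d=(M3−M2)/(6·2)=-10199/17436, b=Δ2−h2·(2M2+M3)/6=35287/8718
seg 3: a=4, c=M3/2=-5977/1453, d=(M4−M3)/(6·1)=21803/8718, b=Δ3−h3·(2M3+M4)/6=-46967/8718
seg 4: a=-3, c=M4/2=9849/2906, d=(M5−M4)/(6·3)=-3283/8718, b=Δ4−h4·(2M4+M5)/6=-26641/4359
t_q=4 → seg 2, τ=1; S=3+35287/8718·τ+-1755/2906·τ²+-10199/17436·τ³=34051/5812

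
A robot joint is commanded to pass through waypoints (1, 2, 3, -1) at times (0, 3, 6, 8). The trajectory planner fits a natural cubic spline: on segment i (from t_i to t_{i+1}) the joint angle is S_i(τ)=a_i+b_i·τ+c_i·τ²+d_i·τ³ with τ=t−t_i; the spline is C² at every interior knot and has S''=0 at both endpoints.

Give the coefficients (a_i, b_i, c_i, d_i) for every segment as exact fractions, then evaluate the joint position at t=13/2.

Δ: Δ0=1/3, Δ1=1/3, Δ2=-2
row 1: diag=12, rhs=0; c'=1/4, d'=0
row 2: denom=10−3·1/4=37/4; d'=(-14−3·0)/(37/4)=-56/37
back: M2=-56/37
back: M1=0−1/4·-56/37=14/37
M: M0=0, M1=14/37, M2=-56/37, M3=0
seg 0: a=1, c=M0/2=0, d=(M1−M0)/(6·3)=7/333, b=Δ0−h0·(2M0+M1)/6=16/111
seg 1: a=2, c=M1/2=7/37, d=(M2−M1)/(6·3)=-35/333, b=Δ1−h1·(2M1+M2)/6=79/111
seg 2: a=3, c=M2/2=-28/37, d=(M3−M2)/(6·2)=14/111, b=Δ2−h2·(2M2+M3)/6=-110/111
t_q=13/2 → seg 2, τ=1/2; S=3+-110/111·τ+-28/37·τ²+14/111·τ³=345/148

  seg 0: a=1 b=16/111 c=0 d=7/333
  seg 1: a=2 b=79/111 c=7/37 d=-35/333
  seg 2: a=3 b=-110/111 c=-28/37 d=14/111
S(13/2) = 345/148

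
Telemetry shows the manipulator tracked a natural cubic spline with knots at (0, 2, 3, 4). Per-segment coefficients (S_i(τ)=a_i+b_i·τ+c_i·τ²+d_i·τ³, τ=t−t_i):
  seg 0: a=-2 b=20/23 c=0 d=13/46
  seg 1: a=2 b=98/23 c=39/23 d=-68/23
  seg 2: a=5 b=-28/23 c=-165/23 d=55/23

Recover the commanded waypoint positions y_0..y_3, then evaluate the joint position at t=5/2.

y_0=-2 y_1=2 y_2=5 y_3=-1
S(5/2) = 385/92

y_0 = S_0(0) = a_0 = -2
y_1 = S_1(0) = a_1 = 2
y_2 = S_2(0) = a_2 = 5
y_3 = S_2(1) = -1
t_q=5/2 is in segment 1 (τ=1/2); S_1(τ)=385/92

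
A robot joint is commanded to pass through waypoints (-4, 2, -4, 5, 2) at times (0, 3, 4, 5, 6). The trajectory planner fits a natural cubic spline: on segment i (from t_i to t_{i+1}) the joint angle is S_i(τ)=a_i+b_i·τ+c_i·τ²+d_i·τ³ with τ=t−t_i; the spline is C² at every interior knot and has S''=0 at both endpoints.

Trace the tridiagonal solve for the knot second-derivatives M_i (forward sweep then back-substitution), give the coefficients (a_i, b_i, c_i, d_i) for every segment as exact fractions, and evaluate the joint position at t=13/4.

Δ: Δ0=2, Δ1=-6, Δ2=9, Δ3=-3
row 1: diag=8, rhs=-48; c'=1/8, d'=-6
row 2: denom=4−1·1/8=31/8; d'=(90−1·-6)/(31/8)=768/31
row 3: denom=4−1·8/31=116/31; d'=(-72−1·768/31)/(116/31)=-750/29
back: M3=-750/29
back: M2=768/31−8/31·-750/29=912/29
back: M1=-6−1/8·912/29=-288/29
M: M0=0, M1=-288/29, M2=912/29, M3=-750/29, M4=0
seg 0: a=-4, c=M0/2=0, d=(M1−M0)/(6·3)=-16/29, b=Δ0−h0·(2M0+M1)/6=202/29
seg 1: a=2, c=M1/2=-144/29, d=(M2−M1)/(6·1)=200/29, b=Δ1−h1·(2M1+M2)/6=-230/29
seg 2: a=-4, c=M2/2=456/29, d=(M3−M2)/(6·1)=-277/29, b=Δ2−h2·(2M2+M3)/6=82/29
seg 3: a=5, c=M3/2=-375/29, d=(M4−M3)/(6·1)=125/29, b=Δ3−h3·(2M3+M4)/6=163/29
t_q=13/4 → seg 1, τ=1/4; S=2+-230/29·τ+-144/29·τ²+200/29·τ³=-43/232

  seg 0: a=-4 b=202/29 c=0 d=-16/29
  seg 1: a=2 b=-230/29 c=-144/29 d=200/29
  seg 2: a=-4 b=82/29 c=456/29 d=-277/29
  seg 3: a=5 b=163/29 c=-375/29 d=125/29
S(13/4) = -43/232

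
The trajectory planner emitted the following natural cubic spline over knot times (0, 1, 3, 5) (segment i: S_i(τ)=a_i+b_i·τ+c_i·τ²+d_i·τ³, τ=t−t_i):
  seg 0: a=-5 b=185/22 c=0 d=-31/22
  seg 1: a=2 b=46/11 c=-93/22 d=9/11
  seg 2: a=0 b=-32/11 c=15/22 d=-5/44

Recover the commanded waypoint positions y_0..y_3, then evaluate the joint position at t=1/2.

y_0=-5 y_1=2 y_2=0 y_3=-4
S(1/2) = -171/176

y_0 = S_0(0) = a_0 = -5
y_1 = S_1(0) = a_1 = 2
y_2 = S_2(0) = a_2 = 0
y_3 = S_2(2) = -4
t_q=1/2 is in segment 0 (τ=1/2); S_0(τ)=-171/176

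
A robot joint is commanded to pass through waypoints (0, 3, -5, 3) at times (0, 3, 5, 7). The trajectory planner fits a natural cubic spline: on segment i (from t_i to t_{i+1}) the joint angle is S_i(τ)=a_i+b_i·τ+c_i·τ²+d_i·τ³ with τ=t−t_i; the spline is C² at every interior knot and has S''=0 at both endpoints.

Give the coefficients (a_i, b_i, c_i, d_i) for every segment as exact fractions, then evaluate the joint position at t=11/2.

Δ: Δ0=1, Δ1=-4, Δ2=4
row 1: diag=10, rhs=-30; c'=1/5, d'=-3
row 2: denom=8−2·1/5=38/5; d'=(48−2·-3)/(38/5)=135/19
back: M2=135/19
back: M1=-3−1/5·135/19=-84/19
M: M0=0, M1=-84/19, M2=135/19, M3=0
seg 0: a=0, c=M0/2=0, d=(M1−M0)/(6·3)=-14/57, b=Δ0−h0·(2M0+M1)/6=61/19
seg 1: a=3, c=M1/2=-42/19, d=(M2−M1)/(6·2)=73/76, b=Δ1−h1·(2M1+M2)/6=-65/19
seg 2: a=-5, c=M2/2=135/38, d=(M3−M2)/(6·2)=-45/76, b=Δ2−h2·(2M2+M3)/6=-14/19
t_q=11/2 → seg 2, τ=1/2; S=-5+-14/19·τ+135/38·τ²+-45/76·τ³=-2769/608

  seg 0: a=0 b=61/19 c=0 d=-14/57
  seg 1: a=3 b=-65/19 c=-42/19 d=73/76
  seg 2: a=-5 b=-14/19 c=135/38 d=-45/76
S(11/2) = -2769/608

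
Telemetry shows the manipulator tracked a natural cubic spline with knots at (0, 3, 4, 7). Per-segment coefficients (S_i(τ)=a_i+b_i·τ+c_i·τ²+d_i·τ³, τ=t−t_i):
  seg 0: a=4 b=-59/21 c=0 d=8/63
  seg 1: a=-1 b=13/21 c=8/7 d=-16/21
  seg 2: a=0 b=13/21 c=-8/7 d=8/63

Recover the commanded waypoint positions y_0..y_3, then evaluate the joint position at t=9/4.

y_0 = S_0(0) = a_0 = 4
y_1 = S_1(0) = a_1 = -1
y_2 = S_2(0) = a_2 = 0
y_3 = S_2(3) = -5
t_q=9/4 is in segment 0 (τ=9/4); S_0(τ)=-7/8

y_0=4 y_1=-1 y_2=0 y_3=-5
S(9/4) = -7/8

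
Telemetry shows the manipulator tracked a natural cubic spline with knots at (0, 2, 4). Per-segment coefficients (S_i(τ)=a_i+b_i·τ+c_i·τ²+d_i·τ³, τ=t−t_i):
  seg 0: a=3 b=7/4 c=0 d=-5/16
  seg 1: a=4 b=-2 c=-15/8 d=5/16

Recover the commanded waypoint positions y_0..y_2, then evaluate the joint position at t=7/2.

y_0 = S_0(0) = a_0 = 3
y_1 = S_1(0) = a_1 = 4
y_2 = S_1(2) = -5
t_q=7/2 is in segment 1 (τ=3/2); S_1(τ)=-277/128

y_0=3 y_1=4 y_2=-5
S(7/2) = -277/128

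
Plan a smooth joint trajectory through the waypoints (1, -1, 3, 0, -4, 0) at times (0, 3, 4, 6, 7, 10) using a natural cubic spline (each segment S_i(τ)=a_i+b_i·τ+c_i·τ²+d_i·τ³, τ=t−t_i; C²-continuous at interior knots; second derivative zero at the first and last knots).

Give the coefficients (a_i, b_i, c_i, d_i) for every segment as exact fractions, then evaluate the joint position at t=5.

Δ: Δ0=-2/3, Δ1=4, Δ2=-3/2, Δ3=-4, Δ4=4/3
row 1: diag=8, rhs=28; c'=1/8, d'=7/2
row 2: denom=6−1·1/8=47/8; d'=(-33−1·7/2)/(47/8)=-292/47
row 3: denom=6−2·16/47=250/47; d'=(-15−2·-292/47)/(250/47)=-121/250
row 4: denom=8−1·47/250=1953/250; d'=(32−1·-121/250)/(1953/250)=2707/651
back: M4=2707/651
back: M3=-121/250−47/250·2707/651=-824/651
back: M2=-292/47−16/47·-824/651=-3764/651
back: M1=7/2−1/8·-3764/651=2749/651
M: M0=0, M1=2749/651, M2=-3764/651, M3=-824/651, M4=2707/651, M5=0
seg 0: a=1, c=M0/2=0, d=(M1−M0)/(6·3)=2749/11718, b=Δ0−h0·(2M0+M1)/6=-3617/1302
seg 1: a=-1, c=M1/2=2749/1302, d=(M2−M1)/(6·1)=-2171/1302, b=Δ1−h1·(2M1+M2)/6=2315/651
seg 2: a=3, c=M2/2=-1882/651, d=(M3−M2)/(6·2)=35/93, b=Δ2−h2·(2M2+M3)/6=1205/434
seg 3: a=0, c=M3/2=-412/651, d=(M4−M3)/(6·1)=1177/1302, b=Δ3−h3·(2M3+M4)/6=-5561/1302
seg 4: a=-4, c=M4/2=2707/1302, d=(M5−M4)/(6·3)=-2707/11718, b=Δ4−h4·(2M4+M5)/6=-613/217
t_q=5 → seg 2, τ=1; S=3+1205/434·τ+-1882/651·τ²+35/93·τ³=137/42

  seg 0: a=1 b=-3617/1302 c=0 d=2749/11718
  seg 1: a=-1 b=2315/651 c=2749/1302 d=-2171/1302
  seg 2: a=3 b=1205/434 c=-1882/651 d=35/93
  seg 3: a=0 b=-5561/1302 c=-412/651 d=1177/1302
  seg 4: a=-4 b=-613/217 c=2707/1302 d=-2707/11718
S(5) = 137/42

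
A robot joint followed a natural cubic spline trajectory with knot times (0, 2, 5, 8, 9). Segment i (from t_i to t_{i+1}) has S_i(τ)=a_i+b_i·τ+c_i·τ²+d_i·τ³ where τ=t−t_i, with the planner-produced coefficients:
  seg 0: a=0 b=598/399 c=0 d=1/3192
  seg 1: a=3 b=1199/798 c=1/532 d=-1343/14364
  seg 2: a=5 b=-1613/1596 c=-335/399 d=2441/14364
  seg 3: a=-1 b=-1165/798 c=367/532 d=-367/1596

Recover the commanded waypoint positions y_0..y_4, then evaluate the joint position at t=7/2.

y_0=0 y_1=3 y_2=5 y_3=-1 y_4=-2
S(7/2) = 3005/608

y_0 = S_0(0) = a_0 = 0
y_1 = S_1(0) = a_1 = 3
y_2 = S_2(0) = a_2 = 5
y_3 = S_3(0) = a_3 = -1
y_4 = S_3(1) = -2
t_q=7/2 is in segment 1 (τ=3/2); S_1(τ)=3005/608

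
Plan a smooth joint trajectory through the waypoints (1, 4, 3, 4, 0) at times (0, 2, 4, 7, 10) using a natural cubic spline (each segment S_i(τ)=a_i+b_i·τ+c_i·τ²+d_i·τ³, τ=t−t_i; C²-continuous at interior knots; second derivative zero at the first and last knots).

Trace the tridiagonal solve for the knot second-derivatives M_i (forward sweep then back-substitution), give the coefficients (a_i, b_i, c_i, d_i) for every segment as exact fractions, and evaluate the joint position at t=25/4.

Δ: Δ0=3/2, Δ1=-1/2, Δ2=1/3, Δ3=-4/3
row 1: diag=8, rhs=-12; c'=1/4, d'=-3/2
row 2: denom=10−2·1/4=19/2; d'=(5−2·-3/2)/(19/2)=16/19
row 3: denom=12−3·6/19=210/19; d'=(-10−3·16/19)/(210/19)=-17/15
back: M3=-17/15
back: M2=16/19−6/19·-17/15=6/5
back: M1=-3/2−1/4·6/5=-9/5
M: M0=0, M1=-9/5, M2=6/5, M3=-17/15, M4=0
seg 0: a=1, c=M0/2=0, d=(M1−M0)/(6·2)=-3/20, b=Δ0−h0·(2M0+M1)/6=21/10
seg 1: a=4, c=M1/2=-9/10, d=(M2−M1)/(6·2)=1/4, b=Δ1−h1·(2M1+M2)/6=3/10
seg 2: a=3, c=M2/2=3/5, d=(M3−M2)/(6·3)=-7/54, b=Δ2−h2·(2M2+M3)/6=-3/10
seg 3: a=4, c=M3/2=-17/30, d=(M4−M3)/(6·3)=17/270, b=Δ3−h3·(2M3+M4)/6=-1/5
t_q=25/4 → seg 2, τ=9/4; S=3+-3/10·τ+3/5·τ²+-7/54·τ³=2487/640

  seg 0: a=1 b=21/10 c=0 d=-3/20
  seg 1: a=4 b=3/10 c=-9/10 d=1/4
  seg 2: a=3 b=-3/10 c=3/5 d=-7/54
  seg 3: a=4 b=-1/5 c=-17/30 d=17/270
S(25/4) = 2487/640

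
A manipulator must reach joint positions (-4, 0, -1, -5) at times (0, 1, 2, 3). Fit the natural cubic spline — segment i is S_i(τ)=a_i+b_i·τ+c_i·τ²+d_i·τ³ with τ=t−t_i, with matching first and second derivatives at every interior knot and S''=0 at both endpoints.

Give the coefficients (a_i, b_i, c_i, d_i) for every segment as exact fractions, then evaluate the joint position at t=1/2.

Δ: Δ0=4, Δ1=-1, Δ2=-4
row 1: diag=4, rhs=-30; c'=1/4, d'=-15/2
row 2: denom=4−1·1/4=15/4; d'=(-18−1·-15/2)/(15/4)=-14/5
back: M2=-14/5
back: M1=-15/2−1/4·-14/5=-34/5
M: M0=0, M1=-34/5, M2=-14/5, M3=0
seg 0: a=-4, c=M0/2=0, d=(M1−M0)/(6·1)=-17/15, b=Δ0−h0·(2M0+M1)/6=77/15
seg 1: a=0, c=M1/2=-17/5, d=(M2−M1)/(6·1)=2/3, b=Δ1−h1·(2M1+M2)/6=26/15
seg 2: a=-1, c=M2/2=-7/5, d=(M3−M2)/(6·1)=7/15, b=Δ2−h2·(2M2+M3)/6=-46/15
t_q=1/2 → seg 0, τ=1/2; S=-4+77/15·τ+0·τ²+-17/15·τ³=-63/40

  seg 0: a=-4 b=77/15 c=0 d=-17/15
  seg 1: a=0 b=26/15 c=-17/5 d=2/3
  seg 2: a=-1 b=-46/15 c=-7/5 d=7/15
S(1/2) = -63/40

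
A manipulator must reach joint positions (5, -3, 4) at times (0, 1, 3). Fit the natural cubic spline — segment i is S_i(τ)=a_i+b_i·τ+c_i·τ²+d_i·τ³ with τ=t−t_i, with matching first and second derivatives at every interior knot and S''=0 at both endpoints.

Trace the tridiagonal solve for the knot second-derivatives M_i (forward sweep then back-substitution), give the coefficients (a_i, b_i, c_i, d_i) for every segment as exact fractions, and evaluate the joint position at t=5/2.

Δ: Δ0=-8, Δ1=7/2
row 1: diag=6, rhs=69; c'=1/3, d'=23/2
back: M1=23/2
M: M0=0, M1=23/2, M2=0
seg 0: a=5, c=M0/2=0, d=(M1−M0)/(6·1)=23/12, b=Δ0−h0·(2M0+M1)/6=-119/12
seg 1: a=-3, c=M1/2=23/4, d=(M2−M1)/(6·2)=-23/24, b=Δ1−h1·(2M1+M2)/6=-25/6
t_q=5/2 → seg 1, τ=3/2; S=-3+-25/6·τ+23/4·τ²+-23/24·τ³=29/64

  seg 0: a=5 b=-119/12 c=0 d=23/12
  seg 1: a=-3 b=-25/6 c=23/4 d=-23/24
S(5/2) = 29/64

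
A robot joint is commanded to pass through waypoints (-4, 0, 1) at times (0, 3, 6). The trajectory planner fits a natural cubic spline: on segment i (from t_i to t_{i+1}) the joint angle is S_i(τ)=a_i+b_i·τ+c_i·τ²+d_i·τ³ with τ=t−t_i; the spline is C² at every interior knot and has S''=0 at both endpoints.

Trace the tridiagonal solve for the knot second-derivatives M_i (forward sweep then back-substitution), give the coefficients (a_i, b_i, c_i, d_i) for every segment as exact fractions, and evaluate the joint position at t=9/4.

  seg 0: a=-4 b=19/12 c=0 d=-1/36
  seg 1: a=0 b=5/6 c=-1/4 d=1/36
S(9/4) = -193/256

Δ: Δ0=4/3, Δ1=1/3
row 1: diag=12, rhs=-6; c'=1/4, d'=-1/2
back: M1=-1/2
M: M0=0, M1=-1/2, M2=0
seg 0: a=-4, c=M0/2=0, d=(M1−M0)/(6·3)=-1/36, b=Δ0−h0·(2M0+M1)/6=19/12
seg 1: a=0, c=M1/2=-1/4, d=(M2−M1)/(6·3)=1/36, b=Δ1−h1·(2M1+M2)/6=5/6
t_q=9/4 → seg 0, τ=9/4; S=-4+19/12·τ+0·τ²+-1/36·τ³=-193/256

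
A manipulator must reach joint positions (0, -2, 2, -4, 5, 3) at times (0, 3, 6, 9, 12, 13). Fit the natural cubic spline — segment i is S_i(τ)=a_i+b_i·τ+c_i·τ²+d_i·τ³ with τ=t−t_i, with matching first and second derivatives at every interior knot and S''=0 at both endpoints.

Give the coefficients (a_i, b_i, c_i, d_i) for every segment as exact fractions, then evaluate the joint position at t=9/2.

  seg 0: a=0 b=-1909/1209 c=0 d=1103/10881
  seg 1: a=-2 b=1400/1209 c=1103/1209 d=-3097/10881
  seg 2: a=2 b=-1273/1209 c=-1994/1209 d=4837/10881
  seg 3: a=-4 b=98/93 c=2843/1209 d=-6176/10881
  seg 4: a=5 b=-196/1209 c=-1111/403 d=1111/1209
S(9/2) = 2673/3224

Δ: Δ0=-2/3, Δ1=4/3, Δ2=-2, Δ3=3, Δ4=-2
row 1: diag=12, rhs=12; c'=1/4, d'=1
row 2: denom=12−3·1/4=45/4; d'=(-20−3·1)/(45/4)=-92/45
row 3: denom=12−3·4/15=56/5; d'=(30−3·-92/45)/(56/5)=271/84
row 4: denom=8−3·15/56=403/56; d'=(-30−3·271/84)/(403/56)=-2222/403
back: M4=-2222/403
back: M3=271/84−15/56·-2222/403=5686/1209
back: M2=-92/45−4/15·5686/1209=-3988/1209
back: M1=1−1/4·-3988/1209=2206/1209
M: M0=0, M1=2206/1209, M2=-3988/1209, M3=5686/1209, M4=-2222/403, M5=0
seg 0: a=0, c=M0/2=0, d=(M1−M0)/(6·3)=1103/10881, b=Δ0−h0·(2M0+M1)/6=-1909/1209
seg 1: a=-2, c=M1/2=1103/1209, d=(M2−M1)/(6·3)=-3097/10881, b=Δ1−h1·(2M1+M2)/6=1400/1209
seg 2: a=2, c=M2/2=-1994/1209, d=(M3−M2)/(6·3)=4837/10881, b=Δ2−h2·(2M2+M3)/6=-1273/1209
seg 3: a=-4, c=M3/2=2843/1209, d=(M4−M3)/(6·3)=-6176/10881, b=Δ3−h3·(2M3+M4)/6=98/93
seg 4: a=5, c=M4/2=-1111/403, d=(M5−M4)/(6·1)=1111/1209, b=Δ4−h4·(2M4+M5)/6=-196/1209
t_q=9/2 → seg 1, τ=3/2; S=-2+1400/1209·τ+1103/1209·τ²+-3097/10881·τ³=2673/3224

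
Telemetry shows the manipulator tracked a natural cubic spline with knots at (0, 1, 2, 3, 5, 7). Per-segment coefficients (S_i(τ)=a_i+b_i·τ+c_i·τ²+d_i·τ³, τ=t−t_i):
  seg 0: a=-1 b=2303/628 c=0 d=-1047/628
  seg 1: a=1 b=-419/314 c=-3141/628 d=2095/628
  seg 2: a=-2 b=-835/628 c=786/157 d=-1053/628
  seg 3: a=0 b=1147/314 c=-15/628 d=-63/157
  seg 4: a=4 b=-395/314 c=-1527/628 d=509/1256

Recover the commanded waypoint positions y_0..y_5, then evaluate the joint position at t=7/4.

y_0 = S_0(0) = a_0 = -1
y_1 = S_1(0) = a_1 = 1
y_2 = S_2(0) = a_2 = -2
y_3 = S_3(0) = a_3 = 0
y_4 = S_4(0) = a_4 = 4
y_5 = S_4(2) = -5
t_q=7/4 is in segment 1 (τ=3/4); S_1(τ)=-56543/40192

y_0=-1 y_1=1 y_2=-2 y_3=0 y_4=4 y_5=-5
S(7/4) = -56543/40192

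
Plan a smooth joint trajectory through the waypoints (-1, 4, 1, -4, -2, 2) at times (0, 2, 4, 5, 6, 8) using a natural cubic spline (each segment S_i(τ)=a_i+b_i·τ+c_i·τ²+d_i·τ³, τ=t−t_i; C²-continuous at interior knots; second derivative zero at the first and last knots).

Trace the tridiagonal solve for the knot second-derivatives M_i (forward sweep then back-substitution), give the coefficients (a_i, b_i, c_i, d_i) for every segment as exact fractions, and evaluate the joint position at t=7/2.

  seg 0: a=-1 b=744/241 c=0 d=-283/1928
  seg 1: a=4 b=639/482 c=-849/964 d=-513/1928
  seg 2: a=1 b=-1299/241 c=-597/241 d=691/241
  seg 3: a=-4 b=-420/241 c=1476/241 d=-574/241
  seg 4: a=-2 b=810/241 c=-246/241 d=41/241
S(7/2) = 47953/15424

Δ: Δ0=5/2, Δ1=-3/2, Δ2=-5, Δ3=2, Δ4=2
row 1: diag=8, rhs=-24; c'=1/4, d'=-3
row 2: denom=6−2·1/4=11/2; d'=(-21−2·-3)/(11/2)=-30/11
row 3: denom=4−1·2/11=42/11; d'=(42−1·-30/11)/(42/11)=82/7
row 4: denom=6−1·11/42=241/42; d'=(0−1·82/7)/(241/42)=-492/241
back: M4=-492/241
back: M3=82/7−11/42·-492/241=2952/241
back: M2=-30/11−2/11·2952/241=-1194/241
back: M1=-3−1/4·-1194/241=-849/482
M: M0=0, M1=-849/482, M2=-1194/241, M3=2952/241, M4=-492/241, M5=0
seg 0: a=-1, c=M0/2=0, d=(M1−M0)/(6·2)=-283/1928, b=Δ0−h0·(2M0+M1)/6=744/241
seg 1: a=4, c=M1/2=-849/964, d=(M2−M1)/(6·2)=-513/1928, b=Δ1−h1·(2M1+M2)/6=639/482
seg 2: a=1, c=M2/2=-597/241, d=(M3−M2)/(6·1)=691/241, b=Δ2−h2·(2M2+M3)/6=-1299/241
seg 3: a=-4, c=M3/2=1476/241, d=(M4−M3)/(6·1)=-574/241, b=Δ3−h3·(2M3+M4)/6=-420/241
seg 4: a=-2, c=M4/2=-246/241, d=(M5−M4)/(6·2)=41/241, b=Δ4−h4·(2M4+M5)/6=810/241
t_q=7/2 → seg 1, τ=3/2; S=4+639/482·τ+-849/964·τ²+-513/1928·τ³=47953/15424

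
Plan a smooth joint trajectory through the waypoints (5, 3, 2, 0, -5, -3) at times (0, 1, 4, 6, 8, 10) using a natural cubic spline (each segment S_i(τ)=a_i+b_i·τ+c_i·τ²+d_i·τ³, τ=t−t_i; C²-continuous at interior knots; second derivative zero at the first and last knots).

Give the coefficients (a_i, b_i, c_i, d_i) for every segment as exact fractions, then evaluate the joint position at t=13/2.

  seg 0: a=5 b=-13441/6006 c=0 d=1429/6006
  seg 1: a=3 b=-4577/3003 c=1429/2002 d=-173/1638
  seg 2: a=2 b=-43/462 c=-237/1001 d=-2603/24024
  seg 3: a=0 b=-1004/429 c=-3551/4004 d=4847/12012
  seg 4: a=-5 b=-3140/3003 c=6143/4004 d=-6143/24024
S(13/2) = -42969/32032

Δ: Δ0=-2, Δ1=-1/3, Δ2=-1, Δ3=-5/2, Δ4=1
row 1: diag=8, rhs=10; c'=3/8, d'=5/4
row 2: denom=10−3·3/8=71/8; d'=(-4−3·5/4)/(71/8)=-62/71
row 3: denom=8−2·16/71=536/71; d'=(-9−2·-62/71)/(536/71)=-515/536
row 4: denom=8−2·71/268=1001/134; d'=(21−2·-515/536)/(1001/134)=6143/2002
back: M4=6143/2002
back: M3=-515/536−71/268·6143/2002=-3551/2002
back: M2=-62/71−16/71·-3551/2002=-474/1001
back: M1=5/4−3/8·-474/1001=1429/1001
M: M0=0, M1=1429/1001, M2=-474/1001, M3=-3551/2002, M4=6143/2002, M5=0
seg 0: a=5, c=M0/2=0, d=(M1−M0)/(6·1)=1429/6006, b=Δ0−h0·(2M0+M1)/6=-13441/6006
seg 1: a=3, c=M1/2=1429/2002, d=(M2−M1)/(6·3)=-173/1638, b=Δ1−h1·(2M1+M2)/6=-4577/3003
seg 2: a=2, c=M2/2=-237/1001, d=(M3−M2)/(6·2)=-2603/24024, b=Δ2−h2·(2M2+M3)/6=-43/462
seg 3: a=0, c=M3/2=-3551/4004, d=(M4−M3)/(6·2)=4847/12012, b=Δ3−h3·(2M3+M4)/6=-1004/429
seg 4: a=-5, c=M4/2=6143/4004, d=(M5−M4)/(6·2)=-6143/24024, b=Δ4−h4·(2M4+M5)/6=-3140/3003
t_q=13/2 → seg 3, τ=1/2; S=0+-1004/429·τ+-3551/4004·τ²+4847/12012·τ³=-42969/32032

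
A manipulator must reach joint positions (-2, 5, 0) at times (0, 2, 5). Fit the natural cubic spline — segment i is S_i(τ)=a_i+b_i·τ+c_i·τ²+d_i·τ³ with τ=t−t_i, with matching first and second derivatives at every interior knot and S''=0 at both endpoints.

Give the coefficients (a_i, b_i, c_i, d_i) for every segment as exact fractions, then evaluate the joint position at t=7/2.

  seg 0: a=-2 b=68/15 c=0 d=-31/120
  seg 1: a=5 b=43/30 c=-31/20 d=31/180
S(7/2) = 679/160

Δ: Δ0=7/2, Δ1=-5/3
row 1: diag=10, rhs=-31; c'=3/10, d'=-31/10
back: M1=-31/10
M: M0=0, M1=-31/10, M2=0
seg 0: a=-2, c=M0/2=0, d=(M1−M0)/(6·2)=-31/120, b=Δ0−h0·(2M0+M1)/6=68/15
seg 1: a=5, c=M1/2=-31/20, d=(M2−M1)/(6·3)=31/180, b=Δ1−h1·(2M1+M2)/6=43/30
t_q=7/2 → seg 1, τ=3/2; S=5+43/30·τ+-31/20·τ²+31/180·τ³=679/160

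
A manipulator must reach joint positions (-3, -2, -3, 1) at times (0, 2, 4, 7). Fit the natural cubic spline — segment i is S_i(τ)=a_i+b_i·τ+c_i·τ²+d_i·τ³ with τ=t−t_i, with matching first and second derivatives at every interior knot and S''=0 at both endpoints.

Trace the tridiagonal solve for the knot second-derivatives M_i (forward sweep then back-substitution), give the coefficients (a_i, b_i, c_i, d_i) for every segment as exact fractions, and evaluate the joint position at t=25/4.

Δ: Δ0=1/2, Δ1=-1/2, Δ2=4/3
row 1: diag=8, rhs=-6; c'=1/4, d'=-3/4
row 2: denom=10−2·1/4=19/2; d'=(11−2·-3/4)/(19/2)=25/19
back: M2=25/19
back: M1=-3/4−1/4·25/19=-41/38
M: M0=0, M1=-41/38, M2=25/19, M3=0
seg 0: a=-3, c=M0/2=0, d=(M1−M0)/(6·2)=-41/456, b=Δ0−h0·(2M0+M1)/6=49/57
seg 1: a=-2, c=M1/2=-41/76, d=(M2−M1)/(6·2)=91/456, b=Δ1−h1·(2M1+M2)/6=-25/114
seg 2: a=-3, c=M2/2=25/38, d=(M3−M2)/(6·3)=-25/342, b=Δ2−h2·(2M2+M3)/6=1/57
t_q=25/4 → seg 2, τ=9/4; S=-3+1/57·τ+25/38·τ²+-25/342·τ³=-1125/2432

  seg 0: a=-3 b=49/57 c=0 d=-41/456
  seg 1: a=-2 b=-25/114 c=-41/76 d=91/456
  seg 2: a=-3 b=1/57 c=25/38 d=-25/342
S(25/4) = -1125/2432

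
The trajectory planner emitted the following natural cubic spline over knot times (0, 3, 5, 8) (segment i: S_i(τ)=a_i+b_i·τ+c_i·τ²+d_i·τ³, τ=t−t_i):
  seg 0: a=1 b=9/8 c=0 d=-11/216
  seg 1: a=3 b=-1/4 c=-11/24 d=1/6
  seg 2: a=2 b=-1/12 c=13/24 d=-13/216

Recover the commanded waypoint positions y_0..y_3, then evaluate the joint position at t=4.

y_0=1 y_1=3 y_2=2 y_3=5
S(4) = 59/24

y_0 = S_0(0) = a_0 = 1
y_1 = S_1(0) = a_1 = 3
y_2 = S_2(0) = a_2 = 2
y_3 = S_2(3) = 5
t_q=4 is in segment 1 (τ=1); S_1(τ)=59/24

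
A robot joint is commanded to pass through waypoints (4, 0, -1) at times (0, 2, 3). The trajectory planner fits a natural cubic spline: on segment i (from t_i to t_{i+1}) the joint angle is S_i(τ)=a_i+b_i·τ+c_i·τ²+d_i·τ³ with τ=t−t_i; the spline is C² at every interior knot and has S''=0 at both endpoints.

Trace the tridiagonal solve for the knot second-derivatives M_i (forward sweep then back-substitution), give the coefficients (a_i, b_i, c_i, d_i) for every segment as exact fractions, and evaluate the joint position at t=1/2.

  seg 0: a=4 b=-7/3 c=0 d=1/12
  seg 1: a=0 b=-4/3 c=1/2 d=-1/6
S(1/2) = 91/32

Δ: Δ0=-2, Δ1=-1
row 1: diag=6, rhs=6; c'=1/6, d'=1
back: M1=1
M: M0=0, M1=1, M2=0
seg 0: a=4, c=M0/2=0, d=(M1−M0)/(6·2)=1/12, b=Δ0−h0·(2M0+M1)/6=-7/3
seg 1: a=0, c=M1/2=1/2, d=(M2−M1)/(6·1)=-1/6, b=Δ1−h1·(2M1+M2)/6=-4/3
t_q=1/2 → seg 0, τ=1/2; S=4+-7/3·τ+0·τ²+1/12·τ³=91/32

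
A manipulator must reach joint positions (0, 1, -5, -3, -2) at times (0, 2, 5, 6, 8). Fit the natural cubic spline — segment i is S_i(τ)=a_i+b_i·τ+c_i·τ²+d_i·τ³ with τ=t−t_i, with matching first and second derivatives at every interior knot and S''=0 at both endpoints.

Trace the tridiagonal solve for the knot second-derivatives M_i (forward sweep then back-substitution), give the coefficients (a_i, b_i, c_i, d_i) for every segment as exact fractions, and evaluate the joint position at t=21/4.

  seg 0: a=0 b=149/104 c=0 d=-97/416
  seg 1: a=1 b=-71/52 c=-291/208 d=19/48
  seg 2: a=-5 b=193/208 c=225/104 d=-227/208
  seg 3: a=-3 b=103/52 c=-231/208 d=77/416
S(21/4) = -61899/13312

Δ: Δ0=1/2, Δ1=-2, Δ2=2, Δ3=1/2
row 1: diag=10, rhs=-15; c'=3/10, d'=-3/2
row 2: denom=8−3·3/10=71/10; d'=(24−3·-3/2)/(71/10)=285/71
row 3: denom=6−1·10/71=416/71; d'=(-9−1·285/71)/(416/71)=-231/104
back: M3=-231/104
back: M2=285/71−10/71·-231/104=225/52
back: M1=-3/2−3/10·225/52=-291/104
M: M0=0, M1=-291/104, M2=225/52, M3=-231/104, M4=0
seg 0: a=0, c=M0/2=0, d=(M1−M0)/(6·2)=-97/416, b=Δ0−h0·(2M0+M1)/6=149/104
seg 1: a=1, c=M1/2=-291/208, d=(M2−M1)/(6·3)=19/48, b=Δ1−h1·(2M1+M2)/6=-71/52
seg 2: a=-5, c=M2/2=225/104, d=(M3−M2)/(6·1)=-227/208, b=Δ2−h2·(2M2+M3)/6=193/208
seg 3: a=-3, c=M3/2=-231/208, d=(M4−M3)/(6·2)=77/416, b=Δ3−h3·(2M3+M4)/6=103/52
t_q=21/4 → seg 2, τ=1/4; S=-5+193/208·τ+225/104·τ²+-227/208·τ³=-61899/13312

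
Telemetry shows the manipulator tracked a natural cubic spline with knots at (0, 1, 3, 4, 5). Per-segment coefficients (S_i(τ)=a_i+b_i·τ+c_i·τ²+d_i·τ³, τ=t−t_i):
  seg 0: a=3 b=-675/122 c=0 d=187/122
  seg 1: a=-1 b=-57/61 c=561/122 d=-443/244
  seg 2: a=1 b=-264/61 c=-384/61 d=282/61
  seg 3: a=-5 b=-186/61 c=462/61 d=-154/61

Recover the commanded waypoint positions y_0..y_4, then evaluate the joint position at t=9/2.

y_0=3 y_1=-1 y_2=1 y_3=-5 y_4=-3
S(9/2) = -1207/244

y_0 = S_0(0) = a_0 = 3
y_1 = S_1(0) = a_1 = -1
y_2 = S_2(0) = a_2 = 1
y_3 = S_3(0) = a_3 = -5
y_4 = S_3(1) = -3
t_q=9/2 is in segment 3 (τ=1/2); S_3(τ)=-1207/244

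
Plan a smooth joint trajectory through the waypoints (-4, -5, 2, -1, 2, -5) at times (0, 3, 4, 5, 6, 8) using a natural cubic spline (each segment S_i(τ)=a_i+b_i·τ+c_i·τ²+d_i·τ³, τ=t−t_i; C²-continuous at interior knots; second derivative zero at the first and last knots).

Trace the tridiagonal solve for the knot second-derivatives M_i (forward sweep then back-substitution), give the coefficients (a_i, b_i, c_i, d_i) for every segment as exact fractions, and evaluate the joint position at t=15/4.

  seg 0: a=-4 b=-17587/3990 c=0 d=5419/11970
  seg 1: a=-5 b=15592/1995 c=5419/1330 d=-19511/3990
  seg 2: a=2 b=1033/798 c=-7046/665 d=25141/3990
  seg 3: a=-1 b=-1982/1995 c=11049/1330 d=-2459/570
  seg 4: a=2 b=10691/3990 c=-3082/665 d=1541/1995
S(15/4) = 92829/85120

Δ: Δ0=-1/3, Δ1=7, Δ2=-3, Δ3=3, Δ4=-7/2
row 1: diag=8, rhs=44; c'=1/8, d'=11/2
row 2: denom=4−1·1/8=31/8; d'=(-60−1·11/2)/(31/8)=-524/31
row 3: denom=4−1·8/31=116/31; d'=(36−1·-524/31)/(116/31)=410/29
row 4: denom=6−1·31/116=665/116; d'=(-39−1·410/29)/(665/116)=-6164/665
back: M4=-6164/665
back: M3=410/29−31/116·-6164/665=11049/665
back: M2=-524/31−8/31·11049/665=-14092/665
back: M1=11/2−1/8·-14092/665=5419/665
M: M0=0, M1=5419/665, M2=-14092/665, M3=11049/665, M4=-6164/665, M5=0
seg 0: a=-4, c=M0/2=0, d=(M1−M0)/(6·3)=5419/11970, b=Δ0−h0·(2M0+M1)/6=-17587/3990
seg 1: a=-5, c=M1/2=5419/1330, d=(M2−M1)/(6·1)=-19511/3990, b=Δ1−h1·(2M1+M2)/6=15592/1995
seg 2: a=2, c=M2/2=-7046/665, d=(M3−M2)/(6·1)=25141/3990, b=Δ2−h2·(2M2+M3)/6=1033/798
seg 3: a=-1, c=M3/2=11049/1330, d=(M4−M3)/(6·1)=-2459/570, b=Δ3−h3·(2M3+M4)/6=-1982/1995
seg 4: a=2, c=M4/2=-3082/665, d=(M5−M4)/(6·2)=1541/1995, b=Δ4−h4·(2M4+M5)/6=10691/3990
t_q=15/4 → seg 1, τ=3/4; S=-5+15592/1995·τ+5419/1330·τ²+-19511/3990·τ³=92829/85120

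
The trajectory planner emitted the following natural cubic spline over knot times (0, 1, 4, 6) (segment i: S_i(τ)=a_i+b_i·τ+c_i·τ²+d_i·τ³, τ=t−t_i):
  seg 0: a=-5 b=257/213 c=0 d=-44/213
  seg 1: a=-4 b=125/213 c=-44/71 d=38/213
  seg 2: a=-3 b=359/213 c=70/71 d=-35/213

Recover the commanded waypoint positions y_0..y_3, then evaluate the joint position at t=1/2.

y_0=-5 y_1=-4 y_2=-3 y_3=3
S(1/2) = -314/71

y_0 = S_0(0) = a_0 = -5
y_1 = S_1(0) = a_1 = -4
y_2 = S_2(0) = a_2 = -3
y_3 = S_2(2) = 3
t_q=1/2 is in segment 0 (τ=1/2); S_0(τ)=-314/71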